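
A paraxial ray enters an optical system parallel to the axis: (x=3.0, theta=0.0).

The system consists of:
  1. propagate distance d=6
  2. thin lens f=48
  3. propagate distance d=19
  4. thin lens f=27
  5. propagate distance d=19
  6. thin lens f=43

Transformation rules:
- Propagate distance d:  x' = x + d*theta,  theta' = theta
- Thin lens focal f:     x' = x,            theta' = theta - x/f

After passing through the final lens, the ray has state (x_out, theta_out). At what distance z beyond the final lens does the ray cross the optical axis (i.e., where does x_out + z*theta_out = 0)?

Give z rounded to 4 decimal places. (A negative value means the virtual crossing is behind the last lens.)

Answer: -5.6808

Derivation:
Initial: x=3.0000 theta=0.0000
After 1 (propagate distance d=6): x=3.0000 theta=0.0000
After 2 (thin lens f=48): x=3.0000 theta=-0.0625
After 3 (propagate distance d=19): x=1.8125 theta=-0.0625
After 4 (thin lens f=27): x=1.8125 theta=-7/54 (≈-0.1296)
After 5 (propagate distance d=19): x=-281/432 (≈-0.6505) theta=-7/54 (≈-0.1296)
After 6 (thin lens f=43): x=-281/432 (≈-0.6505) theta=-709/6192 (≈-0.1145)
z_focus = -x_out/theta_out = -(-281/432)/(-709/6192) = -12083/2127 ≈ -5.6808
Rounded to 4 decimal places: z = -5.6808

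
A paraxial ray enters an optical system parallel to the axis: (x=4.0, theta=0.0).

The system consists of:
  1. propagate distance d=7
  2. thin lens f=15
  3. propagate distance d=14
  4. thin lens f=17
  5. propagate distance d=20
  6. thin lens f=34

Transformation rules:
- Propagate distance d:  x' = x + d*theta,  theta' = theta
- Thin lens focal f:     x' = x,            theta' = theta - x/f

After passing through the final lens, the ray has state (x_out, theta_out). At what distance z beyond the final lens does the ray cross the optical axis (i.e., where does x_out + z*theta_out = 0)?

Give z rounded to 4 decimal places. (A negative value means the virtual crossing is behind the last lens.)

Initial: x=4.0000 theta=0.0000
After 1 (propagate distance d=7): x=4.0000 theta=0.0000
After 2 (thin lens f=15): x=4.0000 theta=-4/15 (≈-0.2667)
After 3 (propagate distance d=14): x=4/15 (≈0.2667) theta=-4/15 (≈-0.2667)
After 4 (thin lens f=17): x=4/15 (≈0.2667) theta=-24/85 (≈-0.2824)
After 5 (propagate distance d=20): x=-1372/255 (≈-5.3804) theta=-24/85 (≈-0.2824)
After 6 (thin lens f=34): x=-1372/255 (≈-5.3804) theta=-538/4335 (≈-0.1241)
z_focus = -x_out/theta_out = -(-1372/255)/(-538/4335) = -11662/269 ≈ -43.3532
Rounded to 4 decimal places: z = -43.3532

Answer: -43.3532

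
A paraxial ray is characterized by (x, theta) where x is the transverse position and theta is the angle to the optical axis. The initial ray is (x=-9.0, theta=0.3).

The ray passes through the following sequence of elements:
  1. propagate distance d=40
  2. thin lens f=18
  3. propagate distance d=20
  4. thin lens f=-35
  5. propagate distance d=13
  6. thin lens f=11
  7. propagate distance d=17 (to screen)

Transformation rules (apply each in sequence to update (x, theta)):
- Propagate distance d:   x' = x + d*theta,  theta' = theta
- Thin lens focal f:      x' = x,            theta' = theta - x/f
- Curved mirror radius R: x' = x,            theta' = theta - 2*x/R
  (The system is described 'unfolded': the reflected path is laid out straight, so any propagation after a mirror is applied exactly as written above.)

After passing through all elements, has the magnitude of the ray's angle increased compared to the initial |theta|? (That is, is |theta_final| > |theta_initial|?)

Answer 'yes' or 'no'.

Initial: x=-9.0000 theta=0.3000
After 1 (propagate distance d=40): x=3.0000 theta=0.3000
After 2 (thin lens f=18): x=3.0000 theta=2/15 (≈0.1333)
After 3 (propagate distance d=20): x=17/3 (≈5.6667) theta=2/15 (≈0.1333)
After 4 (thin lens f=-35): x=17/3 (≈5.6667) theta=31/105 (≈0.2952)
After 5 (propagate distance d=13): x=998/105 (≈9.5048) theta=31/105 (≈0.2952)
After 6 (thin lens f=11): x=998/105 (≈9.5048) theta=-219/385 (≈-0.5688)
After 7 (propagate distance d=17 (to screen)): x=-191/1155 (≈-0.1654) theta=-219/385 (≈-0.5688)
|theta_initial|=0.3000 |theta_final|=219/385 (≈0.5688) -> increased

Answer: yes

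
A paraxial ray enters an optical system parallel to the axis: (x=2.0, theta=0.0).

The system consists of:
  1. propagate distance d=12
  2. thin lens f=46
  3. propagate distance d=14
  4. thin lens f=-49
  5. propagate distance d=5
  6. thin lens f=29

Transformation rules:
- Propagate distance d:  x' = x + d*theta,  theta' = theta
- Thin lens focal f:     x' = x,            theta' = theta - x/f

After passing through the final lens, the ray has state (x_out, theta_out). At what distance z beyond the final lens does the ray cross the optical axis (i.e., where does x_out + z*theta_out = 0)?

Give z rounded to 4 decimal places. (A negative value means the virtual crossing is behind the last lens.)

Initial: x=2.0000 theta=0.0000
After 1 (propagate distance d=12): x=2.0000 theta=0.0000
After 2 (thin lens f=46): x=2.0000 theta=-1/23 (≈-0.0435)
After 3 (propagate distance d=14): x=32/23 (≈1.3913) theta=-1/23 (≈-0.0435)
After 4 (thin lens f=-49): x=32/23 (≈1.3913) theta=-17/1127 (≈-0.0151)
After 5 (propagate distance d=5): x=1483/1127 (≈1.3159) theta=-17/1127 (≈-0.0151)
After 6 (thin lens f=29): x=1483/1127 (≈1.3159) theta=-1976/32683 (≈-0.0605)
z_focus = -x_out/theta_out = -(1483/1127)/(-1976/32683) = 43007/1976 ≈ 21.7647
Rounded to 4 decimal places: z = 21.7647

Answer: 21.7647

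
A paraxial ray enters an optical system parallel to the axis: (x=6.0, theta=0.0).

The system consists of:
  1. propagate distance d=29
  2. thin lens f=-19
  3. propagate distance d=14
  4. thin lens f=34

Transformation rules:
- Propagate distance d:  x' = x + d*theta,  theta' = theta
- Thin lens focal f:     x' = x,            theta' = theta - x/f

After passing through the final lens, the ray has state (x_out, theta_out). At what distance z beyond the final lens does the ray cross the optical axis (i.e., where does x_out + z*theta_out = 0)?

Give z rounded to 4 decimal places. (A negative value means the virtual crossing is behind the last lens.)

Answer: -1122.0000

Derivation:
Initial: x=6.0000 theta=0.0000
After 1 (propagate distance d=29): x=6.0000 theta=0.0000
After 2 (thin lens f=-19): x=6.0000 theta=6/19 (≈0.3158)
After 3 (propagate distance d=14): x=198/19 (≈10.4211) theta=6/19 (≈0.3158)
After 4 (thin lens f=34): x=198/19 (≈10.4211) theta=3/323 (≈0.0093)
z_focus = -x_out/theta_out = -(198/19)/(3/323) = -1122.0000
Rounded to 4 decimal places: z = -1122.0000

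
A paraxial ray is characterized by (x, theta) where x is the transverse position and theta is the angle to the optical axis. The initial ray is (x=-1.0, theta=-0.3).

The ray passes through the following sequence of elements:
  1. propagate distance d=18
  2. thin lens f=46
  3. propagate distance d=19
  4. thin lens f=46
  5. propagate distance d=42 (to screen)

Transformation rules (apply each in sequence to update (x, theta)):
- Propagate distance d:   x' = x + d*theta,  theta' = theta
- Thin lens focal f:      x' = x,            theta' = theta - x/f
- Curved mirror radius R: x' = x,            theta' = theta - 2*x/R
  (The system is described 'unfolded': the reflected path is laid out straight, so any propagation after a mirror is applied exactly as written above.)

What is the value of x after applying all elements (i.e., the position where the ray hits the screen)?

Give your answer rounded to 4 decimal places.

Initial: x=-1.0000 theta=-0.3000
After 1 (propagate distance d=18): x=-6.4000 theta=-0.3000
After 2 (thin lens f=46): x=-6.4000 theta=-37/230 (≈-0.1609)
After 3 (propagate distance d=19): x=-435/46 (≈-9.4565) theta=-37/230 (≈-0.1609)
After 4 (thin lens f=46): x=-435/46 (≈-9.4565) theta=473/10580 (≈0.0447)
After 5 (propagate distance d=42 (to screen)): x=-20046/2645 (≈-7.5788) theta=473/10580 (≈0.0447)
Rounded to 4 decimal places: x = -7.5788

Answer: -7.5788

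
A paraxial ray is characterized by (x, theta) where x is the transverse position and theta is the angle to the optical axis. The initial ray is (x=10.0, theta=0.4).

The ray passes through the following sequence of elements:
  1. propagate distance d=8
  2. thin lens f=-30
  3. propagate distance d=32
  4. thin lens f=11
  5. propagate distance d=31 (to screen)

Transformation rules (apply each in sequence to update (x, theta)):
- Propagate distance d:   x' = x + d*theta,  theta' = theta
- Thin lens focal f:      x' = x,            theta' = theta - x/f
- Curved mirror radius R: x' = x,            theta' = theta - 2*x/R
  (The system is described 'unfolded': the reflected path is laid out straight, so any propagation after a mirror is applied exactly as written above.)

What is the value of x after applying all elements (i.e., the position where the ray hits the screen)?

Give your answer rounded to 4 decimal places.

Initial: x=10.0000 theta=0.4000
After 1 (propagate distance d=8): x=13.2000 theta=0.4000
After 2 (thin lens f=-30): x=13.2000 theta=0.8400
After 3 (propagate distance d=32): x=40.0800 theta=0.8400
After 4 (thin lens f=11): x=40.0800 theta=-771/275 (≈-2.8036)
After 5 (propagate distance d=31 (to screen)): x=-12879/275 (≈-46.8327) theta=-771/275 (≈-2.8036)
Rounded to 4 decimal places: x = -46.8327

Answer: -46.8327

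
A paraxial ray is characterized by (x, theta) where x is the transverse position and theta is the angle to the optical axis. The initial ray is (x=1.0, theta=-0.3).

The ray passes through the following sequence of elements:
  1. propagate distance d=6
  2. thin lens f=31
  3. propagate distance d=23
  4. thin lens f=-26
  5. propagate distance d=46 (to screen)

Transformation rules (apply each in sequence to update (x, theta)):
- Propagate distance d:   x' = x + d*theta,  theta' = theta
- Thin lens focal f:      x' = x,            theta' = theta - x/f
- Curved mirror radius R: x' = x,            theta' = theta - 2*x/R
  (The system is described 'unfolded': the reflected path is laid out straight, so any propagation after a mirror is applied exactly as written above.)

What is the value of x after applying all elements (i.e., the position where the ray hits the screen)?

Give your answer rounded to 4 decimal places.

Answer: -32.2923

Derivation:
Initial: x=1.0000 theta=-0.3000
After 1 (propagate distance d=6): x=-0.8000 theta=-0.3000
After 2 (thin lens f=31): x=-0.8000 theta=-17/62 (≈-0.2742)
After 3 (propagate distance d=23): x=-2203/310 (≈-7.1065) theta=-17/62 (≈-0.2742)
After 4 (thin lens f=-26): x=-2203/310 (≈-7.1065) theta=-4413/8060 (≈-0.5475)
After 5 (propagate distance d=46 (to screen)): x=-2099/65 (≈-32.2923) theta=-4413/8060 (≈-0.5475)
Rounded to 4 decimal places: x = -32.2923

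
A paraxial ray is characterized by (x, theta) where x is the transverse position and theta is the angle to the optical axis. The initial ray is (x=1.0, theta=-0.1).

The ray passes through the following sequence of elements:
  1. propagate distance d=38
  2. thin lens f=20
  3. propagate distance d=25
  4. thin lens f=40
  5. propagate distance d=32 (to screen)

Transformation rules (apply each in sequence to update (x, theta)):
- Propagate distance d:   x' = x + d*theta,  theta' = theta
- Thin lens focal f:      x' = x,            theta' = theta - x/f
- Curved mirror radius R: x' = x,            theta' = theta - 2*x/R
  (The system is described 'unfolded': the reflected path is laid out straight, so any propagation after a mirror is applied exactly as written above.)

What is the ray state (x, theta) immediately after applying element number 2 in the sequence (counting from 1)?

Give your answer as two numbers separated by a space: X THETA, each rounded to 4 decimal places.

Initial: x=1.0000 theta=-0.1000
After 1 (propagate distance d=38): x=-2.8000 theta=-0.1000
After 2 (thin lens f=20): x=-2.8000 theta=0.0400
Rounded to 4 decimal places: x = -2.8000, theta = 0.0400

Answer: -2.8000 0.0400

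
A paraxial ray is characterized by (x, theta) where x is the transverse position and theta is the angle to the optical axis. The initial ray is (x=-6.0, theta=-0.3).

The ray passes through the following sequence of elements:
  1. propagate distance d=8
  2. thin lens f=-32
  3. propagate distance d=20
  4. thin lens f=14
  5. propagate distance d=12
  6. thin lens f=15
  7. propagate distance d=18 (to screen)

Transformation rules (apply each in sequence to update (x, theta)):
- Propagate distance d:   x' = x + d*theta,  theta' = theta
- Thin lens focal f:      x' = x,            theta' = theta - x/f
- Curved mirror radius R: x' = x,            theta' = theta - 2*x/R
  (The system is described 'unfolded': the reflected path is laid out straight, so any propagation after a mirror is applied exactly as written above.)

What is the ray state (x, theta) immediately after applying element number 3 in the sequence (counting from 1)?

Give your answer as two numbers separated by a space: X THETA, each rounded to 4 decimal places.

Answer: -19.6500 -0.5625

Derivation:
Initial: x=-6.0000 theta=-0.3000
After 1 (propagate distance d=8): x=-8.4000 theta=-0.3000
After 2 (thin lens f=-32): x=-8.4000 theta=-0.5625
After 3 (propagate distance d=20): x=-19.6500 theta=-0.5625
Rounded to 4 decimal places: x = -19.6500, theta = -0.5625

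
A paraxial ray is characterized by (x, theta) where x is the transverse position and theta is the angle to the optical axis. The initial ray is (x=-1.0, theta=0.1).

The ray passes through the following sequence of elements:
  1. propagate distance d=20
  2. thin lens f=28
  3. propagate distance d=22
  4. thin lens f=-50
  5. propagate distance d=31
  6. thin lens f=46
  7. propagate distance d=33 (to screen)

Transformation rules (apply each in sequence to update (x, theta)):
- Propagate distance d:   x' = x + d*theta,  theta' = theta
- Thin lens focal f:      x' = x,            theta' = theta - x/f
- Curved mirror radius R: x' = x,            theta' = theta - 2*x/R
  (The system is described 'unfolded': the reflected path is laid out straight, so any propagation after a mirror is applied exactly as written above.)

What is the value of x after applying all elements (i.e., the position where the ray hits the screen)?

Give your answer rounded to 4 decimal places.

Answer: 5.3834

Derivation:
Initial: x=-1.0000 theta=0.1000
After 1 (propagate distance d=20): x=1.0000 theta=0.1000
After 2 (thin lens f=28): x=1.0000 theta=9/140 (≈0.0643)
After 3 (propagate distance d=22): x=169/70 (≈2.4143) theta=9/140 (≈0.0643)
After 4 (thin lens f=-50): x=169/70 (≈2.4143) theta=197/1750 (≈0.1126)
After 5 (propagate distance d=31): x=5.9040 theta=197/1750 (≈0.1126)
After 6 (thin lens f=46): x=5.9040 theta=-127/8050 (≈-0.0158)
After 7 (propagate distance d=33 (to screen)): x=216681/40250 (≈5.3834) theta=-127/8050 (≈-0.0158)
Rounded to 4 decimal places: x = 5.3834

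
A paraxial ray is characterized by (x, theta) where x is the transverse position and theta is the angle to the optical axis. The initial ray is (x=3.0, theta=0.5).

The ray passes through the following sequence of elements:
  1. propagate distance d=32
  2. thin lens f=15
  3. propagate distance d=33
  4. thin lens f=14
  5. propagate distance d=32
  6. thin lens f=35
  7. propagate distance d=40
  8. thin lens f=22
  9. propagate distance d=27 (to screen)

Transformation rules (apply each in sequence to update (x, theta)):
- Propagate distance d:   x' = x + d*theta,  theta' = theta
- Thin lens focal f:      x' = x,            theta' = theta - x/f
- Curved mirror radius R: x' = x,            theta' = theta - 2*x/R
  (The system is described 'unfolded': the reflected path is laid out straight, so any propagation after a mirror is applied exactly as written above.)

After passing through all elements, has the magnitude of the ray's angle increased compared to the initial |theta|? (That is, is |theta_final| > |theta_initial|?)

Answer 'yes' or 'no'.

Answer: yes

Derivation:
Initial: x=3.0000 theta=0.5000
After 1 (propagate distance d=32): x=19.0000 theta=0.5000
After 2 (thin lens f=15): x=19.0000 theta=-23/30 (≈-0.7667)
After 3 (propagate distance d=33): x=-6.3000 theta=-23/30 (≈-0.7667)
After 4 (thin lens f=14): x=-6.3000 theta=-19/60 (≈-0.3167)
After 5 (propagate distance d=32): x=-493/30 (≈-16.4333) theta=-19/60 (≈-0.3167)
After 6 (thin lens f=35): x=-493/30 (≈-16.4333) theta=107/700 (≈0.1529)
After 7 (propagate distance d=40): x=-2167/210 (≈-10.3190) theta=107/700 (≈0.1529)
After 8 (thin lens f=22): x=-2167/210 (≈-10.3190) theta=653/1050 (≈0.6219)
After 9 (propagate distance d=27 (to screen)): x=3398/525 (≈6.4724) theta=653/1050 (≈0.6219)
|theta_initial|=0.5000 |theta_final|=653/1050 (≈0.6219) -> increased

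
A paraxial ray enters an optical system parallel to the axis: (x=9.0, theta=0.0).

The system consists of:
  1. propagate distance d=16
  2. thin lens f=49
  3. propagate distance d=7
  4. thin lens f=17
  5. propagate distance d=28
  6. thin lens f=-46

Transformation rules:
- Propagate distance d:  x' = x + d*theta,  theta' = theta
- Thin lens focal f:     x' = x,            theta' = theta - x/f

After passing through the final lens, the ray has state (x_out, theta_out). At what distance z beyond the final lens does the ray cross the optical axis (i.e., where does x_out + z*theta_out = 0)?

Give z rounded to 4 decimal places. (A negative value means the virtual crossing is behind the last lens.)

Answer: -11.8149

Derivation:
Initial: x=9.0000 theta=0.0000
After 1 (propagate distance d=16): x=9.0000 theta=0.0000
After 2 (thin lens f=49): x=9.0000 theta=-9/49 (≈-0.1837)
After 3 (propagate distance d=7): x=54/7 (≈7.7143) theta=-9/49 (≈-0.1837)
After 4 (thin lens f=17): x=54/7 (≈7.7143) theta=-531/833 (≈-0.6375)
After 5 (propagate distance d=28): x=-1206/119 (≈-10.1345) theta=-531/833 (≈-0.6375)
After 6 (thin lens f=-46): x=-1206/119 (≈-10.1345) theta=-16434/19159 (≈-0.8578)
z_focus = -x_out/theta_out = -(-1206/119)/(-16434/19159) = -10787/913 ≈ -11.8149
Rounded to 4 decimal places: z = -11.8149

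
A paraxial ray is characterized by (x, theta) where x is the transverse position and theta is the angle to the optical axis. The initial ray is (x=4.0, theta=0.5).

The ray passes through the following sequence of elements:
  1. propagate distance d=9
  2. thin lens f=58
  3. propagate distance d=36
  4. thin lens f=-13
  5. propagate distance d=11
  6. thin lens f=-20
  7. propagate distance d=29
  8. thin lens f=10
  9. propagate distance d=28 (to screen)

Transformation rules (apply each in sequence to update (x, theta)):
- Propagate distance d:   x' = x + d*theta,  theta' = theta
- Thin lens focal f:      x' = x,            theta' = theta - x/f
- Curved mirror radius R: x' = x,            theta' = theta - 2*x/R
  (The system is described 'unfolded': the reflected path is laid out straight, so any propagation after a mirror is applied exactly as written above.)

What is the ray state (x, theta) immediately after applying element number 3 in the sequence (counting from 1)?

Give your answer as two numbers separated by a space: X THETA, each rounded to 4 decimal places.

Initial: x=4.0000 theta=0.5000
After 1 (propagate distance d=9): x=8.5000 theta=0.5000
After 2 (thin lens f=58): x=8.5000 theta=41/116 (≈0.3534)
After 3 (propagate distance d=36): x=1231/58 (≈21.2241) theta=41/116 (≈0.3534)
Rounded to 4 decimal places: x = 21.2241, theta = 0.3534

Answer: 21.2241 0.3534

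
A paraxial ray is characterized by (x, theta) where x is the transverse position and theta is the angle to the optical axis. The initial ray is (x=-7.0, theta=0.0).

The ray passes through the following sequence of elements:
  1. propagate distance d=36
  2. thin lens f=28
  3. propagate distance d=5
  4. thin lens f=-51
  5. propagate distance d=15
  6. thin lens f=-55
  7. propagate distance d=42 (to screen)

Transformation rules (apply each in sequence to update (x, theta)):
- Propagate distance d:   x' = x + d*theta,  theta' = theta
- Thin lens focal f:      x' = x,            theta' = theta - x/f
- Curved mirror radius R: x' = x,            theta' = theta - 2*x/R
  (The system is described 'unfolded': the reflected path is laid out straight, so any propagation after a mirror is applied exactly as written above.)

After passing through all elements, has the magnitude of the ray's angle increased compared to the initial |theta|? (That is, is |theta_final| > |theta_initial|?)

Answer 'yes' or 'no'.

Answer: yes

Derivation:
Initial: x=-7.0000 theta=0.0000
After 1 (propagate distance d=36): x=-7.0000 theta=0.0000
After 2 (thin lens f=28): x=-7.0000 theta=0.2500
After 3 (propagate distance d=5): x=-5.7500 theta=0.2500
After 4 (thin lens f=-51): x=-5.7500 theta=7/51 (≈0.1373)
After 5 (propagate distance d=15): x=-251/68 (≈-3.6912) theta=7/51 (≈0.1373)
After 6 (thin lens f=-55): x=-251/68 (≈-3.6912) theta=787/11220 (≈0.0701)
After 7 (propagate distance d=42 (to screen)): x=-2787/3740 (≈-0.7452) theta=787/11220 (≈0.0701)
|theta_initial|=0.0000 |theta_final|=787/11220 (≈0.0701) -> increased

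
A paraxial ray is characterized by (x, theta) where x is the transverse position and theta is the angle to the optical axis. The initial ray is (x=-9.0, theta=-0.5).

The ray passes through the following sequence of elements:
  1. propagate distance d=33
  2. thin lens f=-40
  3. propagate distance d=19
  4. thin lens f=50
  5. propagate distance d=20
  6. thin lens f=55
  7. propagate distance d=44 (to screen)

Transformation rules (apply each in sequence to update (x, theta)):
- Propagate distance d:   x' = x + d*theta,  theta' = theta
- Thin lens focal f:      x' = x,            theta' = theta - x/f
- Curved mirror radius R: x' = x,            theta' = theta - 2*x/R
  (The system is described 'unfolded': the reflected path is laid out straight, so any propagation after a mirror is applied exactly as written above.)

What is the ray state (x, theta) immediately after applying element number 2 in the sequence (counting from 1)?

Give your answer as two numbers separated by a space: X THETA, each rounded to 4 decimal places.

Answer: -25.5000 -1.1375

Derivation:
Initial: x=-9.0000 theta=-0.5000
After 1 (propagate distance d=33): x=-25.5000 theta=-0.5000
After 2 (thin lens f=-40): x=-25.5000 theta=-1.1375
Rounded to 4 decimal places: x = -25.5000, theta = -1.1375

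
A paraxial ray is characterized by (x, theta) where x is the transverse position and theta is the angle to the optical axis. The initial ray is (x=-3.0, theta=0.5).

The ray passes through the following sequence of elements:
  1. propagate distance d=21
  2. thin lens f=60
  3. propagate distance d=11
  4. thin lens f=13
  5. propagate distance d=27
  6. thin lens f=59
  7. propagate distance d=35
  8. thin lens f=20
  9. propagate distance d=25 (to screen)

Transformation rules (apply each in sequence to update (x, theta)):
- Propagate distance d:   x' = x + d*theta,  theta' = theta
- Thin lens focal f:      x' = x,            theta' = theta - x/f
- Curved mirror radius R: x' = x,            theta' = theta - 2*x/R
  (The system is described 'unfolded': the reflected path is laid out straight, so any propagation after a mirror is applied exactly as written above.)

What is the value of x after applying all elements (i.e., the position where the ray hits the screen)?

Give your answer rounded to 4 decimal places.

Answer: -7.1795

Derivation:
Initial: x=-3.0000 theta=0.5000
After 1 (propagate distance d=21): x=7.5000 theta=0.5000
After 2 (thin lens f=60): x=7.5000 theta=0.3750
After 3 (propagate distance d=11): x=11.6250 theta=0.3750
After 4 (thin lens f=13): x=11.6250 theta=-27/52 (≈-0.5192)
After 5 (propagate distance d=27): x=-249/104 (≈-2.3942) theta=-27/52 (≈-0.5192)
After 6 (thin lens f=59): x=-249/104 (≈-2.3942) theta=-2937/6136 (≈-0.4787)
After 7 (propagate distance d=35): x=-58743/3068 (≈-19.1470) theta=-2937/6136 (≈-0.4787)
After 8 (thin lens f=20): x=-58743/3068 (≈-19.1470) theta=29373/61360 (≈0.4787)
After 9 (propagate distance d=25 (to screen)): x=-88107/12272 (≈-7.1795) theta=29373/61360 (≈0.4787)
Rounded to 4 decimal places: x = -7.1795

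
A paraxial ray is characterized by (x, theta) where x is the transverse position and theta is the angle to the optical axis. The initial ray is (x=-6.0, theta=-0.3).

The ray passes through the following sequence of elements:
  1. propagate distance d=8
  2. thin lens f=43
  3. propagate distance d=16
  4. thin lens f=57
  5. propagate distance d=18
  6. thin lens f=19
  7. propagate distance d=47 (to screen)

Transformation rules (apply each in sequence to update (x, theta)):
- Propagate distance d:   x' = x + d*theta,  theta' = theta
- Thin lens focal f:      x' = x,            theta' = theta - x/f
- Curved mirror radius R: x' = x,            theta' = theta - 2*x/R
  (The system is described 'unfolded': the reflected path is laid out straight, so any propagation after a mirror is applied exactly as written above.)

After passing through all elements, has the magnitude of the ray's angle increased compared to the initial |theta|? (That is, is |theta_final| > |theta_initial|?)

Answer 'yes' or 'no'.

Initial: x=-6.0000 theta=-0.3000
After 1 (propagate distance d=8): x=-8.4000 theta=-0.3000
After 2 (thin lens f=43): x=-8.4000 theta=-9/86 (≈-0.1047)
After 3 (propagate distance d=16): x=-2166/215 (≈-10.0744) theta=-9/86 (≈-0.1047)
After 4 (thin lens f=57): x=-2166/215 (≈-10.0744) theta=31/430 (≈0.0721)
After 5 (propagate distance d=18): x=-1887/215 (≈-8.7767) theta=31/430 (≈0.0721)
After 6 (thin lens f=19): x=-1887/215 (≈-8.7767) theta=4363/8170 (≈0.5340)
After 7 (propagate distance d=47 (to screen)): x=26671/1634 (≈16.3225) theta=4363/8170 (≈0.5340)
|theta_initial|=0.3000 |theta_final|=4363/8170 (≈0.5340) -> increased

Answer: yes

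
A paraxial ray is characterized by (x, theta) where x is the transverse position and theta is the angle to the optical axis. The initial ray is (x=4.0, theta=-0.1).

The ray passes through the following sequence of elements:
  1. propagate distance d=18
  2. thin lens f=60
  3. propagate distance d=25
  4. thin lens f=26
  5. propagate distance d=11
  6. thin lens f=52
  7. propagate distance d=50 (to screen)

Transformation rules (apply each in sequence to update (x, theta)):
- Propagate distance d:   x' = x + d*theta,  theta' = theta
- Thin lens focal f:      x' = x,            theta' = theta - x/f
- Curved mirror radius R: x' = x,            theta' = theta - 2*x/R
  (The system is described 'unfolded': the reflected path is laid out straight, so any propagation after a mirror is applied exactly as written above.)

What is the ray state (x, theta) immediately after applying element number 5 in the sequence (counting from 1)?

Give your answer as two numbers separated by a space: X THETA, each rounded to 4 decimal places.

Answer: -2.2053 -0.0899

Derivation:
Initial: x=4.0000 theta=-0.1000
After 1 (propagate distance d=18): x=2.2000 theta=-0.1000
After 2 (thin lens f=60): x=2.2000 theta=-41/300 (≈-0.1367)
After 3 (propagate distance d=25): x=-73/60 (≈-1.2167) theta=-41/300 (≈-0.1367)
After 4 (thin lens f=26): x=-73/60 (≈-1.2167) theta=-701/7800 (≈-0.0899)
After 5 (propagate distance d=11): x=-17201/7800 (≈-2.2053) theta=-701/7800 (≈-0.0899)
Rounded to 4 decimal places: x = -2.2053, theta = -0.0899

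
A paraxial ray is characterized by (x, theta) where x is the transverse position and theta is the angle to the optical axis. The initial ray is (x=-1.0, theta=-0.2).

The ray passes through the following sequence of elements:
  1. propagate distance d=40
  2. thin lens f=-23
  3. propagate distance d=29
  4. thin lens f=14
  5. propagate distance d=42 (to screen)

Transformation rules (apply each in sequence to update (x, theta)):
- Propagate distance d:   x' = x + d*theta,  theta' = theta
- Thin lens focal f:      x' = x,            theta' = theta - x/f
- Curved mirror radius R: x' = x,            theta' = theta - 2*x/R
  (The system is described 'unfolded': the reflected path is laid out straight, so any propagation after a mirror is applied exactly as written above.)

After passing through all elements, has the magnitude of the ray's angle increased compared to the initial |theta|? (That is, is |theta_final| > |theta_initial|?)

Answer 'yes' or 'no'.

Answer: yes

Derivation:
Initial: x=-1.0000 theta=-0.2000
After 1 (propagate distance d=40): x=-9.0000 theta=-0.2000
After 2 (thin lens f=-23): x=-9.0000 theta=-68/115 (≈-0.5913)
After 3 (propagate distance d=29): x=-3007/115 (≈-26.1478) theta=-68/115 (≈-0.5913)
After 4 (thin lens f=14): x=-3007/115 (≈-26.1478) theta=411/322 (≈1.2764)
After 5 (propagate distance d=42 (to screen)): x=3158/115 (≈27.4609) theta=411/322 (≈1.2764)
|theta_initial|=0.2000 |theta_final|=411/322 (≈1.2764) -> increased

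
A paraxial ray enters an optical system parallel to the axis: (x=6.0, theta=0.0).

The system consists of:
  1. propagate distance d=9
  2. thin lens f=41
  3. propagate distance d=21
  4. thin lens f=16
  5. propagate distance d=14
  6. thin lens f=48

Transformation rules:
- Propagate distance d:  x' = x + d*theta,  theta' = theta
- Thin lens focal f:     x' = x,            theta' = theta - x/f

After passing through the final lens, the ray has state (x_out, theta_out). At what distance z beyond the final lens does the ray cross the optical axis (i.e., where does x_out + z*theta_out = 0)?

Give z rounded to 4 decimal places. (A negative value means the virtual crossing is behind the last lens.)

Answer: -5.7202

Derivation:
Initial: x=6.0000 theta=0.0000
After 1 (propagate distance d=9): x=6.0000 theta=0.0000
After 2 (thin lens f=41): x=6.0000 theta=-6/41 (≈-0.1463)
After 3 (propagate distance d=21): x=120/41 (≈2.9268) theta=-6/41 (≈-0.1463)
After 4 (thin lens f=16): x=120/41 (≈2.9268) theta=-27/82 (≈-0.3293)
After 5 (propagate distance d=14): x=-69/41 (≈-1.6829) theta=-27/82 (≈-0.3293)
After 6 (thin lens f=48): x=-69/41 (≈-1.6829) theta=-193/656 (≈-0.2942)
z_focus = -x_out/theta_out = -(-69/41)/(-193/656) = -1104/193 ≈ -5.7202
Rounded to 4 decimal places: z = -5.7202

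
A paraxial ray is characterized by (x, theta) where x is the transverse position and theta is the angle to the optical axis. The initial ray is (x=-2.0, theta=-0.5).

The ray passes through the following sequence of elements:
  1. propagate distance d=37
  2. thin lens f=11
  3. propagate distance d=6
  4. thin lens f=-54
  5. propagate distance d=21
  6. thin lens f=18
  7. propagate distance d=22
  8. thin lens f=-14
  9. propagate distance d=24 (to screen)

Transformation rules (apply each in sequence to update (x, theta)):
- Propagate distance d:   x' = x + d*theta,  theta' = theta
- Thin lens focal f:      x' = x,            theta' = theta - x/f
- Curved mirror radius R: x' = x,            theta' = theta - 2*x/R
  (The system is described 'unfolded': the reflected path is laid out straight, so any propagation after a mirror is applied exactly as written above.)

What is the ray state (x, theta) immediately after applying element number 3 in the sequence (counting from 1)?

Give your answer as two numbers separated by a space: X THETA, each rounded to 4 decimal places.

Answer: -12.3182 1.3636

Derivation:
Initial: x=-2.0000 theta=-0.5000
After 1 (propagate distance d=37): x=-20.5000 theta=-0.5000
After 2 (thin lens f=11): x=-20.5000 theta=15/11 (≈1.3636)
After 3 (propagate distance d=6): x=-271/22 (≈-12.3182) theta=15/11 (≈1.3636)
Rounded to 4 decimal places: x = -12.3182, theta = 1.3636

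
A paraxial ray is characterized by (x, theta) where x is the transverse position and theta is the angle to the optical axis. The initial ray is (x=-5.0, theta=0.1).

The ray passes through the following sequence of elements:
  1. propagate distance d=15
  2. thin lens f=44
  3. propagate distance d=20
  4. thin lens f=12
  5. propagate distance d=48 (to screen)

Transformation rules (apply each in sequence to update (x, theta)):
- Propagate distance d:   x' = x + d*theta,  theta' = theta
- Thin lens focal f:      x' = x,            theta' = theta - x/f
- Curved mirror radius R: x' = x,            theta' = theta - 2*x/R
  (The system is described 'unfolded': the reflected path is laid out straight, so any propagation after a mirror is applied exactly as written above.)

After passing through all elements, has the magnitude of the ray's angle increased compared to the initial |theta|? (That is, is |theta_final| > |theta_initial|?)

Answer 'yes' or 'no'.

Answer: yes

Derivation:
Initial: x=-5.0000 theta=0.1000
After 1 (propagate distance d=15): x=-3.5000 theta=0.1000
After 2 (thin lens f=44): x=-3.5000 theta=79/440 (≈0.1795)
After 3 (propagate distance d=20): x=1/11 (≈0.0909) theta=79/440 (≈0.1795)
After 4 (thin lens f=12): x=1/11 (≈0.0909) theta=227/1320 (≈0.1720)
After 5 (propagate distance d=48 (to screen)): x=459/55 (≈8.3455) theta=227/1320 (≈0.1720)
|theta_initial|=0.1000 |theta_final|=227/1320 (≈0.1720) -> increased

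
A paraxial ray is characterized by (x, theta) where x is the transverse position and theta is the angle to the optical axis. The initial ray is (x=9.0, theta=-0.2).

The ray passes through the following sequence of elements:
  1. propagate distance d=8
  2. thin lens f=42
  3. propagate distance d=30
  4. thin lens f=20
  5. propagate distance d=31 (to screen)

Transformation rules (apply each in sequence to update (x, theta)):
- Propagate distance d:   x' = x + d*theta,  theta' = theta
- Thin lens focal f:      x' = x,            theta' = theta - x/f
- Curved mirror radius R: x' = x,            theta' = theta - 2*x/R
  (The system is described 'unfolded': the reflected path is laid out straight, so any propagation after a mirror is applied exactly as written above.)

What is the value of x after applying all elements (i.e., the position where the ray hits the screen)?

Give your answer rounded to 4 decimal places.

Initial: x=9.0000 theta=-0.2000
After 1 (propagate distance d=8): x=7.4000 theta=-0.2000
After 2 (thin lens f=42): x=7.4000 theta=-79/210 (≈-0.3762)
After 3 (propagate distance d=30): x=-136/35 (≈-3.8857) theta=-79/210 (≈-0.3762)
After 4 (thin lens f=20): x=-136/35 (≈-3.8857) theta=-191/1050 (≈-0.1819)
After 5 (propagate distance d=31 (to screen)): x=-10001/1050 (≈-9.5248) theta=-191/1050 (≈-0.1819)
Rounded to 4 decimal places: x = -9.5248

Answer: -9.5248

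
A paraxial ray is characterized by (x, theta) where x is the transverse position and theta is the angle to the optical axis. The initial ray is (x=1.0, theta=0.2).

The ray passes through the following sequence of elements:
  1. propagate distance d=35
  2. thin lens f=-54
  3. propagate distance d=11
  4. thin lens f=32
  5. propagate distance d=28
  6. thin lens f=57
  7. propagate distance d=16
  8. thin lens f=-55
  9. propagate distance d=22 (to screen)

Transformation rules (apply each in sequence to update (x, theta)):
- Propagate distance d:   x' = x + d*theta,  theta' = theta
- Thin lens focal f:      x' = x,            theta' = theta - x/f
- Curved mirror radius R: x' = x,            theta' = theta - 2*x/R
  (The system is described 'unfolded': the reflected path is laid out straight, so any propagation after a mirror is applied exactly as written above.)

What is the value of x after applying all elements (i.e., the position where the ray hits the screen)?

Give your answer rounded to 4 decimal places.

Answer: 6.0166

Derivation:
Initial: x=1.0000 theta=0.2000
After 1 (propagate distance d=35): x=8.0000 theta=0.2000
After 2 (thin lens f=-54): x=8.0000 theta=47/135 (≈0.3481)
After 3 (propagate distance d=11): x=1597/135 (≈11.8296) theta=47/135 (≈0.3481)
After 4 (thin lens f=32): x=1597/135 (≈11.8296) theta=-31/1440 (≈-0.0215)
After 5 (propagate distance d=28): x=2425/216 (≈11.2269) theta=-31/1440 (≈-0.0215)
After 6 (thin lens f=57): x=2425/216 (≈11.2269) theta=-53801/246240 (≈-0.2185)
After 7 (propagate distance d=16): x=475921/61560 (≈7.7310) theta=-53801/246240 (≈-0.2185)
After 8 (thin lens f=-55): x=475921/61560 (≈7.7310) theta=-1055371/13543200 (≈-0.0779)
After 9 (propagate distance d=22 (to screen)): x=1234613/205200 (≈6.0166) theta=-1055371/13543200 (≈-0.0779)
Rounded to 4 decimal places: x = 6.0166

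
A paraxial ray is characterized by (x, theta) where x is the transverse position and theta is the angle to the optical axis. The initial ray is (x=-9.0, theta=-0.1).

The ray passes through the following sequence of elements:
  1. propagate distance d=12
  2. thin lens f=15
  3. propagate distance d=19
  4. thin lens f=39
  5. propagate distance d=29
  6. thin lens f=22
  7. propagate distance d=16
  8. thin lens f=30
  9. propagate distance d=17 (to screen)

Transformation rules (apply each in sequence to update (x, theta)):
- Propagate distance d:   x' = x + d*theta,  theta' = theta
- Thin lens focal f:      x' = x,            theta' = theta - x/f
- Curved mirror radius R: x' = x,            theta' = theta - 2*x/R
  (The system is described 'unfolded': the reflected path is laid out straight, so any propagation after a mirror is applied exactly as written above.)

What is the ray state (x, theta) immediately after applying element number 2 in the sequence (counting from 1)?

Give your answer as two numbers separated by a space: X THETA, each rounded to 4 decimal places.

Answer: -10.2000 0.5800

Derivation:
Initial: x=-9.0000 theta=-0.1000
After 1 (propagate distance d=12): x=-10.2000 theta=-0.1000
After 2 (thin lens f=15): x=-10.2000 theta=0.5800
Rounded to 4 decimal places: x = -10.2000, theta = 0.5800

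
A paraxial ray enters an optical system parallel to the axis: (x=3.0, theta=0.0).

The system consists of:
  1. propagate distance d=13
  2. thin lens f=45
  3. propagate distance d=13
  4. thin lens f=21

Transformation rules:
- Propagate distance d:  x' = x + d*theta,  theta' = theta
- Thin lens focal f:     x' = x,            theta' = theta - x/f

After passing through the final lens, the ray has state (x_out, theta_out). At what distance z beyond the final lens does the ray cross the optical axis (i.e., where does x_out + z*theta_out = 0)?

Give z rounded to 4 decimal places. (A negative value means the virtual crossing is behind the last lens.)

Answer: 12.6792

Derivation:
Initial: x=3.0000 theta=0.0000
After 1 (propagate distance d=13): x=3.0000 theta=0.0000
After 2 (thin lens f=45): x=3.0000 theta=-1/15 (≈-0.0667)
After 3 (propagate distance d=13): x=32/15 (≈2.1333) theta=-1/15 (≈-0.0667)
After 4 (thin lens f=21): x=32/15 (≈2.1333) theta=-53/315 (≈-0.1683)
z_focus = -x_out/theta_out = -(32/15)/(-53/315) = 672/53 ≈ 12.6792
Rounded to 4 decimal places: z = 12.6792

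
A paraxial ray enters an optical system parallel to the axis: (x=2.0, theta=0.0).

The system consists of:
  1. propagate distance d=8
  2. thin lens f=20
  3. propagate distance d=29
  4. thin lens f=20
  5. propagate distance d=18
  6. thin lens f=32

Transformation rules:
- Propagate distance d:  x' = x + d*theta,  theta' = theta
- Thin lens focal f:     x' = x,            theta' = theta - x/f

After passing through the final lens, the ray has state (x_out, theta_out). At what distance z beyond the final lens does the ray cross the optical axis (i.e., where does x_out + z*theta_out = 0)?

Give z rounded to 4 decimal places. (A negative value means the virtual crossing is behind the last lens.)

Initial: x=2.0000 theta=0.0000
After 1 (propagate distance d=8): x=2.0000 theta=0.0000
After 2 (thin lens f=20): x=2.0000 theta=-0.1000
After 3 (propagate distance d=29): x=-0.9000 theta=-0.1000
After 4 (thin lens f=20): x=-0.9000 theta=-0.0550
After 5 (propagate distance d=18): x=-1.8900 theta=-0.0550
After 6 (thin lens f=32): x=-1.8900 theta=13/3200 (≈0.0041)
z_focus = -x_out/theta_out = -(-1.8900)/(13/3200) = 6048/13 ≈ 465.2308
Rounded to 4 decimal places: z = 465.2308

Answer: 465.2308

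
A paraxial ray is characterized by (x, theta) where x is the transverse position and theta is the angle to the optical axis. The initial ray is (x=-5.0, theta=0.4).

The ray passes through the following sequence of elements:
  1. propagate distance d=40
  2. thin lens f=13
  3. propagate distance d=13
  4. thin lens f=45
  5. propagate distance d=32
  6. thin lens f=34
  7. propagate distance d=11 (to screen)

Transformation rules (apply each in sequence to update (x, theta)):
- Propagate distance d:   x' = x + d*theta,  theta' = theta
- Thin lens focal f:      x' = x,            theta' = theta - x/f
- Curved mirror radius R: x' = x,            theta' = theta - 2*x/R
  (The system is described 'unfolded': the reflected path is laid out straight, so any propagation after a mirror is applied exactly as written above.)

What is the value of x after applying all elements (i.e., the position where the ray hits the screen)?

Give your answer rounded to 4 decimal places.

Initial: x=-5.0000 theta=0.4000
After 1 (propagate distance d=40): x=11.0000 theta=0.4000
After 2 (thin lens f=13): x=11.0000 theta=-29/65 (≈-0.4462)
After 3 (propagate distance d=13): x=5.2000 theta=-29/65 (≈-0.4462)
After 4 (thin lens f=45): x=5.2000 theta=-1643/2925 (≈-0.5617)
After 5 (propagate distance d=32): x=-37366/2925 (≈-12.7747) theta=-1643/2925 (≈-0.5617)
After 6 (thin lens f=34): x=-37366/2925 (≈-12.7747) theta=-544/2925 (≈-0.1860)
After 7 (propagate distance d=11 (to screen)): x=-578/39 (≈-14.8205) theta=-544/2925 (≈-0.1860)
Rounded to 4 decimal places: x = -14.8205

Answer: -14.8205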